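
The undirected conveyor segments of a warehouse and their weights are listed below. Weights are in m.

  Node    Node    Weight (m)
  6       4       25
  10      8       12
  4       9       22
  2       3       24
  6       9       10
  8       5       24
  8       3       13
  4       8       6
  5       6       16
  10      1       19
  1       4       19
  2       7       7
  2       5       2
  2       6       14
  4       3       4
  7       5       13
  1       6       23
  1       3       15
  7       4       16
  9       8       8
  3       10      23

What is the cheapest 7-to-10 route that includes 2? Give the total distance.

Shortest 7→2: 7–2 = 7
Best 2 to 10: 2–5–8–10 costing 38
Total via 2: 7 + 38 = 45 m.

45 m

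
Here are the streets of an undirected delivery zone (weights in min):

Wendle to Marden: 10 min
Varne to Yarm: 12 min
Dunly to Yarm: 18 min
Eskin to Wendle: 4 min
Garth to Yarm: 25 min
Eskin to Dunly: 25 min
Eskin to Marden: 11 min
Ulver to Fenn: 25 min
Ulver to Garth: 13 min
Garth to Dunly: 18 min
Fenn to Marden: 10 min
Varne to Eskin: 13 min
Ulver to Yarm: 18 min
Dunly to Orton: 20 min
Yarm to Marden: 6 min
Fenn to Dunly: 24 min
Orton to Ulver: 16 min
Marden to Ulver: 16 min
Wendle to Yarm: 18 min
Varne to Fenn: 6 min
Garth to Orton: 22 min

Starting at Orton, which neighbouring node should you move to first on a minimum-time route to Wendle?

Ulver

Enumerating some paths:
Orton - Ulver - Marden - Wendle: 16+16+10 = 42
Orton - Dunly - Eskin - Wendle: 20+25+4 = 49
Orton - Ulver - Marden - Eskin - Wendle: 16+16+11+4 = 47
Cheapest is Orton - Ulver - Marden - Wendle at 42 min.
So from Orton the first move is to Ulver.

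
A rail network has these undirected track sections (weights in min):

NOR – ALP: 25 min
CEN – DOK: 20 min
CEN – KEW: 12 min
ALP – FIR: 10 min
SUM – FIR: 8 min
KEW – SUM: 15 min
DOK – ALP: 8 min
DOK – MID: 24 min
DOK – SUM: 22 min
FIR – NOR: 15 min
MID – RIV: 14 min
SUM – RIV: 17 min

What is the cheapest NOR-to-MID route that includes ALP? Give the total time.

Best NOR to ALP: NOR → ALP costing 25
Shortest ALP→MID: ALP → DOK → MID = 32
Total via ALP: 25 + 32 = 57 min.

57 min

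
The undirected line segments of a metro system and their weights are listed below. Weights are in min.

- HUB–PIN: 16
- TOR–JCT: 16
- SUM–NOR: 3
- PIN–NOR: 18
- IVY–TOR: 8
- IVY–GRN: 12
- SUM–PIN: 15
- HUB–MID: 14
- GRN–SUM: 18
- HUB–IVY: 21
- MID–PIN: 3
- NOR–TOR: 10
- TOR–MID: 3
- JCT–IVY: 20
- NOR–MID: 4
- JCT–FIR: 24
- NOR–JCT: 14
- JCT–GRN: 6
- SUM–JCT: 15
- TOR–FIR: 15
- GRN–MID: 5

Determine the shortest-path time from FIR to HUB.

32 min

Running Dijkstra from FIR:
FIR: 0
TOR: 15  (via FIR)
MID: 18  (via TOR)
PIN: 21  (via MID)
NOR: 22  (via MID)
GRN: 23  (via MID)
IVY: 23  (via TOR)
JCT: 24  (via FIR)
SUM: 25  (via NOR)
HUB: 32  (via MID)
Shortest route: FIR → TOR → MID → HUB = 32 min.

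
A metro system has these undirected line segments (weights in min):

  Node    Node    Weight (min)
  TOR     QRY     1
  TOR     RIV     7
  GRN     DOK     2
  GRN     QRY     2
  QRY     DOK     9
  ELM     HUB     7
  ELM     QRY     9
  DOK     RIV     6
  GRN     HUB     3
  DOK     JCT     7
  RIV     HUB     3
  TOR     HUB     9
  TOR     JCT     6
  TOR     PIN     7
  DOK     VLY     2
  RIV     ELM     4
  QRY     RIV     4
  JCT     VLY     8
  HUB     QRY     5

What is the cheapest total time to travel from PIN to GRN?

10 min

Settle nodes by increasing distance from PIN:
PIN: 0
TOR: 7  (via PIN)
QRY: 8  (via TOR)
GRN: 10  (via QRY)
Shortest route: PIN–TOR–QRY–GRN = 10 min.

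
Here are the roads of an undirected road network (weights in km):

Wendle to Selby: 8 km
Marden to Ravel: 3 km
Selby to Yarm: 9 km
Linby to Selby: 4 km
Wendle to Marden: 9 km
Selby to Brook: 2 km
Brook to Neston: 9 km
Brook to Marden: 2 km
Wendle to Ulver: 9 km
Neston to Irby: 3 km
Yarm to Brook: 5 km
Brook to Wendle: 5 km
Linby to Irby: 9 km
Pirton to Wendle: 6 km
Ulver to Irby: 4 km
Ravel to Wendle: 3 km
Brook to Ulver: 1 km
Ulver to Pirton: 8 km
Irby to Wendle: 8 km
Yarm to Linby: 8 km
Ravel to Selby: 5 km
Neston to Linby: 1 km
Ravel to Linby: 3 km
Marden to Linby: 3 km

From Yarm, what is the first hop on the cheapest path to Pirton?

Brook

Enumerating some paths:
Yarm → Brook → Ulver → Pirton: 5+1+8 = 14
Yarm → Brook → Wendle → Pirton: 5+5+6 = 16
Cheapest is Yarm → Brook → Ulver → Pirton at 14 km.
So from Yarm the first move is to Brook.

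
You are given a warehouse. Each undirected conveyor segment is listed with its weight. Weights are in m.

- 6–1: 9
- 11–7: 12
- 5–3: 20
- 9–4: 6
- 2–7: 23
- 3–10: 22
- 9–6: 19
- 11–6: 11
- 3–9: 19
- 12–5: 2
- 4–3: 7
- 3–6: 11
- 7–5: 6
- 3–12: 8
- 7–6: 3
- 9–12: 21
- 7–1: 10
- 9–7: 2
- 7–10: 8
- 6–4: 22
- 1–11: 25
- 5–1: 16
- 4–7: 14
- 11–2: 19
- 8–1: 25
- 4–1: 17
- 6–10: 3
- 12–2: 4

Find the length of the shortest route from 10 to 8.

37 m

Compare a few routes:
10 - 6 - 7 - 1 - 8: 3+3+10+25 = 41
10 - 6 - 1 - 8: 3+9+25 = 37
10 - 7 - 1 - 8: 8+10+25 = 43
Cheapest is 10 - 6 - 1 - 8 at 37 m.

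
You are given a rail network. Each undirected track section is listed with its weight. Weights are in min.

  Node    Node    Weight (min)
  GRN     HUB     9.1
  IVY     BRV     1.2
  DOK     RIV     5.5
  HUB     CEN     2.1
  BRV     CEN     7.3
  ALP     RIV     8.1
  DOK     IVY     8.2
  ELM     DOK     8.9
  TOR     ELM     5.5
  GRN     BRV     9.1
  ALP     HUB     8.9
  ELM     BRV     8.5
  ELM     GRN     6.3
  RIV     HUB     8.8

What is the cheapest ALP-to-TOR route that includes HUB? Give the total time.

29.8 min

Best ALP to HUB: ALP–HUB costing 8.9
Shortest HUB→TOR: HUB–GRN–ELM–TOR = 20.9
Total via HUB: 8.9 + 20.9 = 29.8 min.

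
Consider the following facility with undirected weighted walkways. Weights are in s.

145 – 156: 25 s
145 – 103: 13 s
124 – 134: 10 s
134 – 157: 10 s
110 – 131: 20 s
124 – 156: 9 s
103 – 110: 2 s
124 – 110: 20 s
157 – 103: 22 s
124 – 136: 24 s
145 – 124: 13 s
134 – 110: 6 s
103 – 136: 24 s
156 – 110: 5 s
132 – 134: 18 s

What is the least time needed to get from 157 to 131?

Settle nodes by increasing distance from 157:
157: 0
134: 10  (via 157)
110: 16  (via 134)
103: 18  (via 110)
124: 20  (via 134)
156: 21  (via 110)
132: 28  (via 134)
145: 31  (via 103)
131: 36  (via 110)
Shortest route: 157–134–110–131 = 36 s.

36 s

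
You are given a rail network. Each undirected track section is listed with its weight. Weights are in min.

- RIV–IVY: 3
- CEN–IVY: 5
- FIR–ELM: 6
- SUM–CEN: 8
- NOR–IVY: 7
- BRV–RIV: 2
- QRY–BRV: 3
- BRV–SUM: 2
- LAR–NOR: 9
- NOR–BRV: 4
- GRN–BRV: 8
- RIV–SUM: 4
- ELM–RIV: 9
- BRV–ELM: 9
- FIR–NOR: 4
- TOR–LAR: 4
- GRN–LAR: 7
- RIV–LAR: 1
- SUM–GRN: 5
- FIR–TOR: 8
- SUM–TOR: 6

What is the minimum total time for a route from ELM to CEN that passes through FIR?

Best ELM to FIR: ELM → FIR costing 6
Best FIR to CEN: FIR → NOR → IVY → CEN costing 16
Total via FIR: 6 + 16 = 22 min.

22 min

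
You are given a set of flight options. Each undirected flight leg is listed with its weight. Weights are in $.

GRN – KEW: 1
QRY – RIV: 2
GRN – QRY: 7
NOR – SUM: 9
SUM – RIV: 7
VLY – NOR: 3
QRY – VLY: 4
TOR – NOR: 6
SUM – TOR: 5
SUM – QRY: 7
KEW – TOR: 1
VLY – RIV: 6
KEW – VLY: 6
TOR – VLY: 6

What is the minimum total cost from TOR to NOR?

$6

Candidate routes:
TOR–KEW–VLY–NOR: 1+6+3 = 10
TOR–SUM–NOR: 5+9 = 14
TOR–VLY–NOR: 6+3 = 9
TOR–NOR: 6 = 6
The minimum is $6 via TOR–NOR.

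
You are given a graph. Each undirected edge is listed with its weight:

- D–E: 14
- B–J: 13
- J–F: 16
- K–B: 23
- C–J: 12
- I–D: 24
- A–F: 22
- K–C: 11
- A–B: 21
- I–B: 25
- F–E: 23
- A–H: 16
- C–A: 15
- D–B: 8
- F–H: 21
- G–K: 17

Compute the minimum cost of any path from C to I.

50

Candidate routes:
C–J–B–D–I: 12+13+8+24 = 57
C–K–B–I: 11+23+25 = 59
C–J–B–I: 12+13+25 = 50
Cheapest is C–J–B–I at 50.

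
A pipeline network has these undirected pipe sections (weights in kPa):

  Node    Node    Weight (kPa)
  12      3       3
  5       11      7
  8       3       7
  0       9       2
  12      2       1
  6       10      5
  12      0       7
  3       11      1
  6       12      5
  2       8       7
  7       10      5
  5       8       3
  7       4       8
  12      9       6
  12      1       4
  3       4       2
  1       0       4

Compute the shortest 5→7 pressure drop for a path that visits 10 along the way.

Shortest 5→10: 5–11–3–12–6–10 = 21
Shortest 10→7: 10–7 = 5
Total via 10: 21 + 5 = 26 kPa.

26 kPa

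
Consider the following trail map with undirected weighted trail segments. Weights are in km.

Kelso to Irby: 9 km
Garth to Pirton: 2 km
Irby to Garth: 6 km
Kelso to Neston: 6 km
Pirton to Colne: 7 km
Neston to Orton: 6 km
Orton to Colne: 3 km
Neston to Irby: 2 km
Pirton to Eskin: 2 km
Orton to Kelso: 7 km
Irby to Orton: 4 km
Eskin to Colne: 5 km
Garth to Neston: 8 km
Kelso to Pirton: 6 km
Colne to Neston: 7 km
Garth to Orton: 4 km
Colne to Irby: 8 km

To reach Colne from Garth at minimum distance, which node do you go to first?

Orton

Enumerating some paths:
Garth - Irby - Orton - Colne: 6+4+3 = 13
Garth - Orton - Colne: 4+3 = 7
Garth - Pirton - Colne: 2+7 = 9
Garth - Pirton - Eskin - Colne: 2+2+5 = 9
Cheapest is Garth - Orton - Colne at 7 km.
So from Garth the first move is to Orton.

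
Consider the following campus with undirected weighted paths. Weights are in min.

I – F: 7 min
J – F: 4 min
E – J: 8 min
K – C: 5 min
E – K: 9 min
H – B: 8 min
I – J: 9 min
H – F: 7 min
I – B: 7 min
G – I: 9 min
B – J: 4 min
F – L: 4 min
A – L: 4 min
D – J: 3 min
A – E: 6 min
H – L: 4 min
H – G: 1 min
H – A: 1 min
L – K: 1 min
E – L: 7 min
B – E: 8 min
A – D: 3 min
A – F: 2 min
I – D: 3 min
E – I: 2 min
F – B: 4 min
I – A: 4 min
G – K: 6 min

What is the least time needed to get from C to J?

14 min

Settle nodes by increasing distance from C:
C: 0
K: 5  (via C)
L: 6  (via K)
A: 10  (via L)
F: 10  (via L)
H: 10  (via L)
G: 11  (via K)
D: 13  (via A)
E: 13  (via L)
B: 14  (via F)
I: 14  (via A)
J: 14  (via F)
Shortest route: C–K–L–F–J = 14 min.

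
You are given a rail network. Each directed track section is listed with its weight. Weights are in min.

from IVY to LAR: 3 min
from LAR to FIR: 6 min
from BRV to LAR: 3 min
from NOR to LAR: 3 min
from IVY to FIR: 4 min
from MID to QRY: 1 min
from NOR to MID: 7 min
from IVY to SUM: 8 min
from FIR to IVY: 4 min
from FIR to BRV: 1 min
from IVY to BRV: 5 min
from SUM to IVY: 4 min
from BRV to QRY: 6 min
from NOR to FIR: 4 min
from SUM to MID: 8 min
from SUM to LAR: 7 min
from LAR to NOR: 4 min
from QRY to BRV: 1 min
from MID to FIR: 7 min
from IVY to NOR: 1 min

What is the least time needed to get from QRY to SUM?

Candidate routes:
QRY → BRV → LAR → NOR → FIR → IVY → SUM: 1+3+4+4+4+8 = 24
QRY → BRV → LAR → NOR → MID → FIR → IVY → SUM: 1+3+4+7+7+4+8 = 34
QRY → BRV → LAR → FIR → IVY → SUM: 1+3+6+4+8 = 22
The minimum is 22 min via QRY → BRV → LAR → FIR → IVY → SUM.

22 min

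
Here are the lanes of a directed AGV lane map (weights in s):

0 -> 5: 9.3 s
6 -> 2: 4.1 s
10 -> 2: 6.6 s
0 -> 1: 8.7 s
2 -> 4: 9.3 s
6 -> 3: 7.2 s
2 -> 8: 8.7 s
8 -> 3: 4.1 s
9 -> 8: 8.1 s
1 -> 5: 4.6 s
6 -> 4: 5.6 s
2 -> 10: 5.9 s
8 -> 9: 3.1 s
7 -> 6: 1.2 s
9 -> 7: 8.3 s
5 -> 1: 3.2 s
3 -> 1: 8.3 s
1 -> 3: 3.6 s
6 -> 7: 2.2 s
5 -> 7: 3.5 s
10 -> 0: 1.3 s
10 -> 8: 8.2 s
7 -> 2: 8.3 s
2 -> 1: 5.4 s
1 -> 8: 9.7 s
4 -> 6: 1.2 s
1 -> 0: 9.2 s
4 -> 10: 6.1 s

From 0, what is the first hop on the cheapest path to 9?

Candidate routes:
0 - 1 - 8 - 9: 8.7+9.7+3.1 = 21.5
0 - 5 - 1 - 8 - 9: 9.3+3.2+9.7+3.1 = 25.3
0 - 5 - 7 - 2 - 8 - 9: 9.3+3.5+8.3+8.7+3.1 = 32.9
0 - 5 - 7 - 6 - 2 - 8 - 9: 9.3+3.5+1.2+4.1+8.7+3.1 = 29.9
The minimum is 21.5 s via 0 - 1 - 8 - 9.
So from 0 the first move is to 1.

1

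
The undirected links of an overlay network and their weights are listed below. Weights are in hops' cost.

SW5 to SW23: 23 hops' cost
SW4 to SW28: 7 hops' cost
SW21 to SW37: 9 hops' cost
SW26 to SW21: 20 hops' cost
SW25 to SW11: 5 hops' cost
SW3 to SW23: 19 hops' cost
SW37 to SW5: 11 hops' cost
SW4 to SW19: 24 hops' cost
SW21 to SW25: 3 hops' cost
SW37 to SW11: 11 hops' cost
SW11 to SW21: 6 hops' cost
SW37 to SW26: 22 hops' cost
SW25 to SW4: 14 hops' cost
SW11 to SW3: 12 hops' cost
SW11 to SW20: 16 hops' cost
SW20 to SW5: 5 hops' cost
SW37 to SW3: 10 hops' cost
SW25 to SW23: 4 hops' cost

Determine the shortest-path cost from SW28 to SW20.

42 hops' cost

Settle nodes by increasing distance from SW28:
SW28: 0
SW4: 7  (via SW28)
SW25: 21  (via SW4)
SW21: 24  (via SW25)
SW23: 25  (via SW25)
SW11: 26  (via SW25)
SW19: 31  (via SW4)
SW37: 33  (via SW21)
SW3: 38  (via SW11)
SW20: 42  (via SW11)
Shortest route: SW28–SW4–SW25–SW11–SW20 = 42 hops' cost.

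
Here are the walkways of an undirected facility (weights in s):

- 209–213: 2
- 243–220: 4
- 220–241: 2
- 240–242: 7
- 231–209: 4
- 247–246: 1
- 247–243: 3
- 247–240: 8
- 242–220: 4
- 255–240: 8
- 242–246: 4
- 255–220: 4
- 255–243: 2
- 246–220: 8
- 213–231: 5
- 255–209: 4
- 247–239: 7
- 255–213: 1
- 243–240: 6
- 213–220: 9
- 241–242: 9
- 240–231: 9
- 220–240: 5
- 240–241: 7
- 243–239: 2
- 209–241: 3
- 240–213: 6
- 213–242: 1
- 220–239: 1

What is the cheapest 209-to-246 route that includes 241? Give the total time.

Shortest 209→241: 209–241 = 3
Shortest 241→246: 241–220–239–243–247–246 = 9
Total via 241: 3 + 9 = 12 s.

12 s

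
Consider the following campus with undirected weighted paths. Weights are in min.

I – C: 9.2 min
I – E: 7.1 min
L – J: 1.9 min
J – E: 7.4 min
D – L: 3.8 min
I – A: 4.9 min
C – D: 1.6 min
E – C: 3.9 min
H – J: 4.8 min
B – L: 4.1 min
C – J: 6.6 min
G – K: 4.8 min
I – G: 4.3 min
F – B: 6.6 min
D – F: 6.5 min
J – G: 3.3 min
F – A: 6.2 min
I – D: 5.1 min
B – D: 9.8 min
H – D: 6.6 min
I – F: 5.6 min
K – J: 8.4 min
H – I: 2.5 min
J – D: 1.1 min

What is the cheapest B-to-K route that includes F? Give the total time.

Shortest B→F: B–F = 6.6
Shortest F→K: F–I–G–K = 14.7
Total via F: 6.6 + 14.7 = 21.3 min.

21.3 min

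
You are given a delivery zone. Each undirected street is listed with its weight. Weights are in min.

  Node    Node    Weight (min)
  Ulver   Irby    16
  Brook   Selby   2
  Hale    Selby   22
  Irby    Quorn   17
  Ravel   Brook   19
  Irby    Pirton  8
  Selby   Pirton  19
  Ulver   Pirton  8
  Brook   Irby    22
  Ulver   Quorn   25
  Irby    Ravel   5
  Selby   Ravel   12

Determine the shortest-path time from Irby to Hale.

Candidate routes:
Irby → Brook → Selby → Hale: 22+2+22 = 46
Irby → Pirton → Selby → Hale: 8+19+22 = 49
Irby → Ravel → Selby → Hale: 5+12+22 = 39
Irby → Ravel → Brook → Selby → Hale: 5+19+2+22 = 48
Cheapest is Irby → Ravel → Selby → Hale at 39 min.

39 min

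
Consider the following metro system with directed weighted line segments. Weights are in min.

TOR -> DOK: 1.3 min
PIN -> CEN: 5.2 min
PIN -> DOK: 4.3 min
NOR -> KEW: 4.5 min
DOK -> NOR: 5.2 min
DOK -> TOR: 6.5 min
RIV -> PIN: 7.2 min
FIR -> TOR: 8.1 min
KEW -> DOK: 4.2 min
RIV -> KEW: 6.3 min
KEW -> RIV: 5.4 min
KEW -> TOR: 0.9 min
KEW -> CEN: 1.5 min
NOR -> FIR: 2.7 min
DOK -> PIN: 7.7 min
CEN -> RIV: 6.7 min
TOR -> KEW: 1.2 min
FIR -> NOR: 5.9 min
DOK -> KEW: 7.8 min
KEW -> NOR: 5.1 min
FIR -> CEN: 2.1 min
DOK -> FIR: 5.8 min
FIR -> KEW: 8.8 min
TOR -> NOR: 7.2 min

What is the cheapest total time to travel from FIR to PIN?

16 min

Compare a few routes:
FIR–TOR–DOK–PIN: 8.1+1.3+7.7 = 17.1
FIR–CEN–RIV–PIN: 2.1+6.7+7.2 = 16
Cheapest is FIR–CEN–RIV–PIN at 16 min.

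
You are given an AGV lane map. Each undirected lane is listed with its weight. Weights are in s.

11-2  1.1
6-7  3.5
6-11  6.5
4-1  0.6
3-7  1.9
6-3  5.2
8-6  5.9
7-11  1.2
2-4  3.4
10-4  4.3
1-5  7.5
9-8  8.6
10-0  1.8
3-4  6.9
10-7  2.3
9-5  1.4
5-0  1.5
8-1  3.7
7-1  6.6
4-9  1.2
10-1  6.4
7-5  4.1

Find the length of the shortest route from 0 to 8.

8.4 s

Enumerating some paths:
0–10–4–1–8: 1.8+4.3+0.6+3.7 = 10.4
0–5–9–4–1–8: 1.5+1.4+1.2+0.6+3.7 = 8.4
0–5–9–8: 1.5+1.4+8.6 = 11.5
Cheapest is 0–5–9–4–1–8 at 8.4 s.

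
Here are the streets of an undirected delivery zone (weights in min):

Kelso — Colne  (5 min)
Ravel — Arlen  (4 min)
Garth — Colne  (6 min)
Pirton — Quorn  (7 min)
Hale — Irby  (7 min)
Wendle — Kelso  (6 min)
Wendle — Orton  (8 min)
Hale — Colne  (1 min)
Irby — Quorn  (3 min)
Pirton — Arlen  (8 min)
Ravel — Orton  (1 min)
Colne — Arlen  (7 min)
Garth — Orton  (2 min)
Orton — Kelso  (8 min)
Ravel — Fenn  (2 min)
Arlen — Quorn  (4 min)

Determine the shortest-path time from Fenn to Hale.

Compare a few routes:
Fenn–Ravel–Orton–Kelso–Colne–Hale: 2+1+8+5+1 = 17
Fenn–Ravel–Arlen–Colne–Hale: 2+4+7+1 = 14
Fenn–Ravel–Orton–Garth–Colne–Hale: 2+1+2+6+1 = 12
Cheapest is Fenn–Ravel–Orton–Garth–Colne–Hale at 12 min.

12 min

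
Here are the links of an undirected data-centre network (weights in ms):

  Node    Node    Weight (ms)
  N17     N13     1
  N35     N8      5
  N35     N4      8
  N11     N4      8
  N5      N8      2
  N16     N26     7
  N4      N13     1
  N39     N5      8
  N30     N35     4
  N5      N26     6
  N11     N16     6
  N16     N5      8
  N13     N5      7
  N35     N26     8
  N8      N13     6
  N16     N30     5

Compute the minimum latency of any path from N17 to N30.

Settle nodes by increasing distance from N17:
N17: 0
N13: 1  (via N17)
N4: 2  (via N13)
N8: 7  (via N13)
N5: 8  (via N13)
N35: 10  (via N4)
N11: 10  (via N4)
N30: 14  (via N35)
Shortest route: N17–N13–N4–N35–N30 = 14 ms.

14 ms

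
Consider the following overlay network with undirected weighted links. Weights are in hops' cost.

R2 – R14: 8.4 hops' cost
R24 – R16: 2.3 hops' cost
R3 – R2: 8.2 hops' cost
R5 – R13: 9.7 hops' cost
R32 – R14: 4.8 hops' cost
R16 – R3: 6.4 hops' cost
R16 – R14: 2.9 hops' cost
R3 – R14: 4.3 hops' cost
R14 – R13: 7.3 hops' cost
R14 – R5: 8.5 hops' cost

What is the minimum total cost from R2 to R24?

13.6 hops' cost

Running Dijkstra from R2:
R2: 0
R3: 8.2  (via R2)
R14: 8.4  (via R2)
R16: 11.3  (via R14)
R32: 13.2  (via R14)
R24: 13.6  (via R16)
Shortest route: R2 → R14 → R16 → R24 = 13.6 hops' cost.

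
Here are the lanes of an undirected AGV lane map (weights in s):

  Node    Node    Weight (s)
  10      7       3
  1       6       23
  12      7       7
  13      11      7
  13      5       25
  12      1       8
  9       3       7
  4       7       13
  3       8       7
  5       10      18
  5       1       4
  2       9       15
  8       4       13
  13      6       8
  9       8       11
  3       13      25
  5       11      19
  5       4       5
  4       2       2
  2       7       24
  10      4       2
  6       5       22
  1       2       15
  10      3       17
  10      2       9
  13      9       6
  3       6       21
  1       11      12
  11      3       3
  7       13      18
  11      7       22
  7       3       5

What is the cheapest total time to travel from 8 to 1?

Shortest distances from 8:
8: 0
3: 7  (via 8)
11: 10  (via 3)
9: 11  (via 8)
7: 12  (via 3)
4: 13  (via 8)
2: 15  (via 4)
10: 15  (via 7)
13: 17  (via 11)
5: 18  (via 4)
12: 19  (via 7)
1: 22  (via 11)
Shortest route: 8 → 3 → 11 → 1 = 22 s.

22 s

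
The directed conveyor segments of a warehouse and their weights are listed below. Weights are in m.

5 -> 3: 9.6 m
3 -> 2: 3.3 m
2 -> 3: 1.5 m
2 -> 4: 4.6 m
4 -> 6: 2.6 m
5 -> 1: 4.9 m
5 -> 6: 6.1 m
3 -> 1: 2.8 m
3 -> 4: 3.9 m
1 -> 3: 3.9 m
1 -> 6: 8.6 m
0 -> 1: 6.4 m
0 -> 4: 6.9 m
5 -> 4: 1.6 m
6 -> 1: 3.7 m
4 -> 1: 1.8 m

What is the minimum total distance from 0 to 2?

Enumerating some paths:
0 → 4 → 1 → 3 → 2: 6.9+1.8+3.9+3.3 = 15.9
0 → 1 → 3 → 2: 6.4+3.9+3.3 = 13.6
0 → 4 → 6 → 1 → 3 → 2: 6.9+2.6+3.7+3.9+3.3 = 20.4
Cheapest is 0 → 1 → 3 → 2 at 13.6 m.

13.6 m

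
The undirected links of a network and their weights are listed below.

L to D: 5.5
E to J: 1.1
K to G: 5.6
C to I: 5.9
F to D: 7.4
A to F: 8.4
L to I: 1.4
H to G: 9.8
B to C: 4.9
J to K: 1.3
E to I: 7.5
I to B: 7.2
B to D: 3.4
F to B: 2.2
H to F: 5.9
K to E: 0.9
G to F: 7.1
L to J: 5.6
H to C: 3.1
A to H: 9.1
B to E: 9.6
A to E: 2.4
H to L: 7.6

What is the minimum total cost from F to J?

11.9

Compare a few routes:
F - A - E - J: 8.4+2.4+1.1 = 11.9
F - A - E - K - J: 8.4+2.4+0.9+1.3 = 13
F - B - E - J: 2.2+9.6+1.1 = 12.9
The minimum is 11.9 via F - A - E - J.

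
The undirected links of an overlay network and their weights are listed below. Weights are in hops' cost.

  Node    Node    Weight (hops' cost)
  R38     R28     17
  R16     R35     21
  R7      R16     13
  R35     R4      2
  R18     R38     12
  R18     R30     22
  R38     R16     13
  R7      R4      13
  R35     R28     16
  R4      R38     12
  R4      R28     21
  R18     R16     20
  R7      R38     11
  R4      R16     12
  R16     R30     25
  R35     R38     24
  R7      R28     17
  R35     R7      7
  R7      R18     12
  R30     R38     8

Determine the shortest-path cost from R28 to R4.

18 hops' cost

Settle nodes by increasing distance from R28:
R28: 0
R35: 16  (via R28)
R7: 17  (via R28)
R38: 17  (via R28)
R4: 18  (via R35)
Shortest route: R28 → R35 → R4 = 18 hops' cost.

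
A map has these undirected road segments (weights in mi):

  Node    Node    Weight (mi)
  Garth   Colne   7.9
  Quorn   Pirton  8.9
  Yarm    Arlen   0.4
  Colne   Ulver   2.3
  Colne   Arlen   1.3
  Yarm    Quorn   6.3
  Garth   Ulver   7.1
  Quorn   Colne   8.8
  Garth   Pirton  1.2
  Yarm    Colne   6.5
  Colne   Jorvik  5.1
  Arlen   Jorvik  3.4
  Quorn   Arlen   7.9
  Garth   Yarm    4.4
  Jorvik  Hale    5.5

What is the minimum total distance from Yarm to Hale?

Candidate routes:
Yarm - Arlen - Jorvik - Hale: 0.4+3.4+5.5 = 9.3
Yarm - Arlen - Colne - Jorvik - Hale: 0.4+1.3+5.1+5.5 = 12.3
The minimum is 9.3 mi via Yarm - Arlen - Jorvik - Hale.

9.3 mi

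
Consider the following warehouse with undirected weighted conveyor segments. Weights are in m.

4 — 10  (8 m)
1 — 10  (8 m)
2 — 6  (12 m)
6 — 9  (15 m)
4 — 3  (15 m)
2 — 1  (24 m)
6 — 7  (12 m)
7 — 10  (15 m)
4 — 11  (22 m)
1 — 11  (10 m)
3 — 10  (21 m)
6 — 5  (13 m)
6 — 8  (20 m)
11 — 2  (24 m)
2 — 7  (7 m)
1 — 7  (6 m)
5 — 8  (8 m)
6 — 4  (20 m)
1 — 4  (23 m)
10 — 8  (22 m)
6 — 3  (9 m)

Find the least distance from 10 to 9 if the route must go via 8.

57 m

Best 10 to 8: 10–8 costing 22
Best 8 to 9: 8–6–9 costing 35
Total via 8: 22 + 35 = 57 m.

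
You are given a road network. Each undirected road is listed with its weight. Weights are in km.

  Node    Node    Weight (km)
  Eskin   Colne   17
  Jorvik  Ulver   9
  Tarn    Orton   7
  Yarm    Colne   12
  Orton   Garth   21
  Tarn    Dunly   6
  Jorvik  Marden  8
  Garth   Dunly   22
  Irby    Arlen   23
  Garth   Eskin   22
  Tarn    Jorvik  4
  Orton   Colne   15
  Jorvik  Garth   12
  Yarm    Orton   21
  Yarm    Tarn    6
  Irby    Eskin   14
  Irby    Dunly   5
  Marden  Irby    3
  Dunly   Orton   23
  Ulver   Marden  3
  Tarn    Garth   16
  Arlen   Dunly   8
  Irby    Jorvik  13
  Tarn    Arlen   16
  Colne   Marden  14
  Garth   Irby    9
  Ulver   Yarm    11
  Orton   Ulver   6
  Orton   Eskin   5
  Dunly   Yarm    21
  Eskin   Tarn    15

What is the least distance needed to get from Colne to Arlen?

30 km

Shortest distances from Colne:
Colne: 0
Yarm: 12  (via Colne)
Marden: 14  (via Colne)
Orton: 15  (via Colne)
Ulver: 17  (via Marden)
Irby: 17  (via Marden)
Eskin: 17  (via Colne)
Tarn: 18  (via Yarm)
Dunly: 22  (via Irby)
Jorvik: 22  (via Marden)
Garth: 26  (via Irby)
Arlen: 30  (via Dunly)
Shortest route: Colne → Marden → Irby → Dunly → Arlen = 30 km.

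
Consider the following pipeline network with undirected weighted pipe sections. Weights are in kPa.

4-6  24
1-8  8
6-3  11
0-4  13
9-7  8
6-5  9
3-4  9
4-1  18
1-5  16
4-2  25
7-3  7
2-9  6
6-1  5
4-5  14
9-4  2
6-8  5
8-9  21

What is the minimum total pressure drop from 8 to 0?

36 kPa

Compare a few routes:
8–6–3–4–0: 5+11+9+13 = 38
8–9–4–0: 21+2+13 = 36
8–1–4–0: 8+18+13 = 39
The minimum is 36 kPa via 8–9–4–0.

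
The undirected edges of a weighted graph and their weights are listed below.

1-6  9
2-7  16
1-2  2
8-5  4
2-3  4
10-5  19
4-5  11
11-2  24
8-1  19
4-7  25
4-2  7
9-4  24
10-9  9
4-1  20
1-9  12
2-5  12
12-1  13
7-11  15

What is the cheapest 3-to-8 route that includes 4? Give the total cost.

26

Best 3 to 4: 3 → 2 → 4 costing 11
Best 4 to 8: 4 → 5 → 8 costing 15
Total via 4: 11 + 15 = 26.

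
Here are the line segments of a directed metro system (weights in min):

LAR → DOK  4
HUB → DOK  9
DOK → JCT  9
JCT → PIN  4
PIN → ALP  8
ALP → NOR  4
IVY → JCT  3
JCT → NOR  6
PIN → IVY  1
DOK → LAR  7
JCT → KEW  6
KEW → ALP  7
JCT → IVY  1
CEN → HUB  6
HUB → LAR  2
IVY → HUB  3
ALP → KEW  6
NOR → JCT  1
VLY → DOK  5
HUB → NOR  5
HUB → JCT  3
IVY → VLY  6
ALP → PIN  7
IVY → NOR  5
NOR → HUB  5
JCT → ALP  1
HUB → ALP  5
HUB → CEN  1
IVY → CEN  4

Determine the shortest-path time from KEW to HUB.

16 min

Shortest distances from KEW:
KEW: 0
ALP: 7  (via KEW)
NOR: 11  (via ALP)
JCT: 12  (via NOR)
IVY: 13  (via JCT)
PIN: 14  (via ALP)
HUB: 16  (via NOR)
Shortest route: KEW → ALP → NOR → HUB = 16 min.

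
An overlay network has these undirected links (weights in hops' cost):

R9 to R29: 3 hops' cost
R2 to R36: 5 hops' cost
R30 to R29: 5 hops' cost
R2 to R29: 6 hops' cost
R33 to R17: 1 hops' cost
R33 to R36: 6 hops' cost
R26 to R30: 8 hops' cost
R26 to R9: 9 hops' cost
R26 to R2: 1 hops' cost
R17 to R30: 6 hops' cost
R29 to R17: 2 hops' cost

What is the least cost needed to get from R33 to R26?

10 hops' cost

Compare a few routes:
R33–R17–R29–R2–R26: 1+2+6+1 = 10
R33–R36–R2–R26: 6+5+1 = 12
Cheapest is R33–R17–R29–R2–R26 at 10 hops' cost.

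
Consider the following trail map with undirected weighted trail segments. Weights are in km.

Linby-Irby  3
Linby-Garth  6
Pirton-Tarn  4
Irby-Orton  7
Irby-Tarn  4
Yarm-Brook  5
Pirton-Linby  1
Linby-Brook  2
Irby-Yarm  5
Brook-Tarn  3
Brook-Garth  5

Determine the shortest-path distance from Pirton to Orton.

Compare a few routes:
Pirton - Linby - Brook - Tarn - Irby - Orton: 1+2+3+4+7 = 17
Pirton - Linby - Irby - Orton: 1+3+7 = 11
Pirton - Tarn - Irby - Orton: 4+4+7 = 15
Cheapest is Pirton - Linby - Irby - Orton at 11 km.

11 km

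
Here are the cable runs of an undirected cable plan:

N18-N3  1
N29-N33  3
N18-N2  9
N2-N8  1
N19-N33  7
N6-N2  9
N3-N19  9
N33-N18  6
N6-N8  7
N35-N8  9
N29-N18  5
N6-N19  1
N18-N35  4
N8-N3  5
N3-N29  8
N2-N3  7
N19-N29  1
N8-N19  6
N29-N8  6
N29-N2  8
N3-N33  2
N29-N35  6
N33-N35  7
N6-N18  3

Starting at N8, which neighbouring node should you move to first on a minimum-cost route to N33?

N3

Candidate routes:
N8 - N19 - N29 - N33: 6+1+3 = 10
N8 - N3 - N33: 5+2 = 7
N8 - N2 - N3 - N33: 1+7+2 = 10
N8 - N29 - N33: 6+3 = 9
The minimum is 7 via N8 - N3 - N33.
So from N8 the first move is to N3.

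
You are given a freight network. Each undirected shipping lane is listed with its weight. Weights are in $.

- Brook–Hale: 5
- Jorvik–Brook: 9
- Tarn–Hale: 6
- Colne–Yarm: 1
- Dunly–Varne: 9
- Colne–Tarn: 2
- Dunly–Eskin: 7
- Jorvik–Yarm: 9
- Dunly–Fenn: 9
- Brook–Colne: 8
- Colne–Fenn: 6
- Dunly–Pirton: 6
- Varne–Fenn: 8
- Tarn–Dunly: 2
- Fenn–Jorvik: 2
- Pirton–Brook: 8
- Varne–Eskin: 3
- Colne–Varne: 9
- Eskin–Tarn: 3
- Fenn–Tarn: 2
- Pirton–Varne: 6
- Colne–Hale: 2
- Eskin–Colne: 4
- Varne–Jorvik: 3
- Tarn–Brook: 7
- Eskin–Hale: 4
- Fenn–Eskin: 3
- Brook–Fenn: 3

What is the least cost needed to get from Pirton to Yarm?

$11

Settle nodes by increasing distance from Pirton:
Pirton: 0
Dunly: 6  (via Pirton)
Varne: 6  (via Pirton)
Brook: 8  (via Pirton)
Tarn: 8  (via Dunly)
Jorvik: 9  (via Varne)
Eskin: 9  (via Varne)
Fenn: 10  (via Tarn)
Colne: 10  (via Tarn)
Yarm: 11  (via Colne)
Shortest route: Pirton → Dunly → Tarn → Colne → Yarm = $11.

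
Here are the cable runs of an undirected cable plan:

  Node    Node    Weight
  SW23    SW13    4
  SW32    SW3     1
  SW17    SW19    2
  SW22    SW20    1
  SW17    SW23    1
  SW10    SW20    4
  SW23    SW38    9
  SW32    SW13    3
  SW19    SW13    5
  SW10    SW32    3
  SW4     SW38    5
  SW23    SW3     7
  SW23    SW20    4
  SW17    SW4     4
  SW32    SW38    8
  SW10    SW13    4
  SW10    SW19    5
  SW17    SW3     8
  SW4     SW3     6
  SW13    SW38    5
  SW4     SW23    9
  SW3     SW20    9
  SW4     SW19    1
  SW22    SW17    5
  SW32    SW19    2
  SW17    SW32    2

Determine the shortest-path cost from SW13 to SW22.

9

Settle nodes by increasing distance from SW13:
SW13: 0
SW32: 3  (via SW13)
SW3: 4  (via SW32)
SW10: 4  (via SW13)
SW23: 4  (via SW13)
SW38: 5  (via SW13)
SW17: 5  (via SW32)
SW19: 5  (via SW13)
SW4: 6  (via SW19)
SW20: 8  (via SW10)
SW22: 9  (via SW20)
Shortest route: SW13 → SW10 → SW20 → SW22 = 9.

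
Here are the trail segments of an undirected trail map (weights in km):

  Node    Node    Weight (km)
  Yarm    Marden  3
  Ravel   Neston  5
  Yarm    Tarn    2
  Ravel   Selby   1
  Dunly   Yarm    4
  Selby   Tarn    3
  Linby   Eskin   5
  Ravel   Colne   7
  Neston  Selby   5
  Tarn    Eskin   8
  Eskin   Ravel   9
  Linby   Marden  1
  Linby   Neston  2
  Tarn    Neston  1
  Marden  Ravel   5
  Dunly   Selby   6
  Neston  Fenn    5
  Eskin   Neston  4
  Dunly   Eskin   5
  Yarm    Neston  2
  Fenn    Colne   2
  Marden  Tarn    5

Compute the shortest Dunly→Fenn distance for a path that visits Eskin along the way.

14 km

Best Dunly to Eskin: Dunly–Eskin costing 5
Shortest Eskin→Fenn: Eskin–Neston–Fenn = 9
Total via Eskin: 5 + 9 = 14 km.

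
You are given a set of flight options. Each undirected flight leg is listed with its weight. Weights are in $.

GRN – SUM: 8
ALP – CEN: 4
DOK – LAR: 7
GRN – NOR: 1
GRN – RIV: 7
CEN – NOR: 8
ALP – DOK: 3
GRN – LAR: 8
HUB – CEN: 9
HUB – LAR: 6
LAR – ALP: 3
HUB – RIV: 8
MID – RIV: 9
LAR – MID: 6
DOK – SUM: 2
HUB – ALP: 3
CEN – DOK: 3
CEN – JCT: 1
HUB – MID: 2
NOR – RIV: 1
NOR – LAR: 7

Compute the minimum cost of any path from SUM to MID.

$10

Candidate routes:
SUM → DOK → CEN → ALP → HUB → MID: 2+3+4+3+2 = 14
SUM → DOK → ALP → HUB → MID: 2+3+3+2 = 10
Cheapest is SUM → DOK → ALP → HUB → MID at $10.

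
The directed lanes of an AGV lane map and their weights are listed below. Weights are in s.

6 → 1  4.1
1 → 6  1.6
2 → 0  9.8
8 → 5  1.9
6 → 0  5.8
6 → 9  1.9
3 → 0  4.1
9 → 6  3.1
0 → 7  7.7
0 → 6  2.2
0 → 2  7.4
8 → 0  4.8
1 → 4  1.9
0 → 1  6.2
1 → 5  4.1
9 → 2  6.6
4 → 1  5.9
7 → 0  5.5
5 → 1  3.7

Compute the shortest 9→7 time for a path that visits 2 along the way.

24.1 s

Shortest 9→2: 9 → 2 = 6.6
Shortest 2→7: 2 → 0 → 7 = 17.5
Total via 2: 6.6 + 17.5 = 24.1 s.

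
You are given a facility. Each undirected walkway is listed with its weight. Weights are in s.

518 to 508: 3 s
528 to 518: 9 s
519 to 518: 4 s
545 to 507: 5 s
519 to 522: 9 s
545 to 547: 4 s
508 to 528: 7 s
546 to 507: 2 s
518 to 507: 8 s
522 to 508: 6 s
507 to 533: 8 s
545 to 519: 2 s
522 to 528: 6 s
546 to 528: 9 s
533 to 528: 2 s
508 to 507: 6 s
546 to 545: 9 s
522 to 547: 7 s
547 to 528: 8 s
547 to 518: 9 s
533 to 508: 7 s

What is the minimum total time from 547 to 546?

Shortest distances from 547:
547: 0
545: 4  (via 547)
519: 6  (via 545)
522: 7  (via 547)
528: 8  (via 547)
518: 9  (via 547)
507: 9  (via 545)
533: 10  (via 528)
546: 11  (via 507)
Shortest route: 547–545–507–546 = 11 s.

11 s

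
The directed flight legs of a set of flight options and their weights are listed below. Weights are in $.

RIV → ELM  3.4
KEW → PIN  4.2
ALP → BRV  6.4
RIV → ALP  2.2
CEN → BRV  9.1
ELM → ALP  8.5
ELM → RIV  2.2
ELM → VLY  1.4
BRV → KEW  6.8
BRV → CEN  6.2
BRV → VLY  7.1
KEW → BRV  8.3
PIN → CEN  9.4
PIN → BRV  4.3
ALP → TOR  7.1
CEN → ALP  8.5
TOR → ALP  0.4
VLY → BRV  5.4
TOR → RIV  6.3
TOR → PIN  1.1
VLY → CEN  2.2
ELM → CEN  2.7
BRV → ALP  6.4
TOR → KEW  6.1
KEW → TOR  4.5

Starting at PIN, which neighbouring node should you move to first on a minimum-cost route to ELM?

Enumerating some paths:
PIN - CEN - ALP - TOR - RIV - ELM: 9.4+8.5+7.1+6.3+3.4 = 34.7
PIN - BRV - CEN - ALP - TOR - RIV - ELM: 4.3+6.2+8.5+7.1+6.3+3.4 = 35.8
PIN - BRV - KEW - TOR - RIV - ELM: 4.3+6.8+4.5+6.3+3.4 = 25.3
PIN - BRV - ALP - TOR - RIV - ELM: 4.3+6.4+7.1+6.3+3.4 = 27.5
The minimum is $25.3 via PIN - BRV - KEW - TOR - RIV - ELM.
So from PIN the first move is to BRV.

BRV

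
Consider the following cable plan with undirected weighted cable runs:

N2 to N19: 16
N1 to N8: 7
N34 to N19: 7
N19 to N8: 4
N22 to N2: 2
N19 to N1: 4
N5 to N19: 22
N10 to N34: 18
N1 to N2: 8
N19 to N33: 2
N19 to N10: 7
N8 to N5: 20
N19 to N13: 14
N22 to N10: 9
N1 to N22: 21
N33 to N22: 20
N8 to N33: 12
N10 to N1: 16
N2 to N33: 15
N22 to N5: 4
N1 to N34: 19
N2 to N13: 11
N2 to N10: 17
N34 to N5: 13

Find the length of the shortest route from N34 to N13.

Candidate routes:
N34–N19–N1–N2–N13: 7+4+8+11 = 30
N34–N19–N13: 7+14 = 21
Cheapest is N34–N19–N13 at 21.

21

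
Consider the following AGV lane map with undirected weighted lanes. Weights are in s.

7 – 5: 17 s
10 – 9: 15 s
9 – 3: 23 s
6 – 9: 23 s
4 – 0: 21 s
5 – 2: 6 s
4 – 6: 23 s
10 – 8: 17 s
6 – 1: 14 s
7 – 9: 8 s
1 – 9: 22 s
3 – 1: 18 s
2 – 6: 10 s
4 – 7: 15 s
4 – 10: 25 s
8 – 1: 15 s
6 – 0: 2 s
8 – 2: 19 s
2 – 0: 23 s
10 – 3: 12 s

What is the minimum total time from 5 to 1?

30 s

Enumerating some paths:
5–2–6–1: 6+10+14 = 30
5–2–8–1: 6+19+15 = 40
Cheapest is 5–2–6–1 at 30 s.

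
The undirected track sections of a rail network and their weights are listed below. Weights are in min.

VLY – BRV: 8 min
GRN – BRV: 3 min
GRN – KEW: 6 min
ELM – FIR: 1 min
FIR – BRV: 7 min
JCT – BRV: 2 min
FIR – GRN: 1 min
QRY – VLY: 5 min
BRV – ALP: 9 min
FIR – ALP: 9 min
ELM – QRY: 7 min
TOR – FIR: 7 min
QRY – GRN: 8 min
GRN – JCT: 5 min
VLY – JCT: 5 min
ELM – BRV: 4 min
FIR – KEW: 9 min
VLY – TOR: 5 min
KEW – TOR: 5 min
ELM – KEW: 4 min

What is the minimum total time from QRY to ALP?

17 min

Enumerating some paths:
QRY → ELM → BRV → ALP: 7+4+9 = 20
QRY → ELM → FIR → ALP: 7+1+9 = 17
QRY → GRN → FIR → ALP: 8+1+9 = 18
The minimum is 17 min via QRY → ELM → FIR → ALP.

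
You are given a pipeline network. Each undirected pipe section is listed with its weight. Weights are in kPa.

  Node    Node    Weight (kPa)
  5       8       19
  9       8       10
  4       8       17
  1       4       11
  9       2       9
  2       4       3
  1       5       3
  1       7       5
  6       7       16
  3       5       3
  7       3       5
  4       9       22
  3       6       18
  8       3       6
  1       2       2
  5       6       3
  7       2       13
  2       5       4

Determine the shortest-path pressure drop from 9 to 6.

Shortest distances from 9:
9: 0
2: 9  (via 9)
8: 10  (via 9)
1: 11  (via 2)
4: 12  (via 2)
5: 13  (via 2)
3: 16  (via 8)
6: 16  (via 5)
Shortest route: 9–2–5–6 = 16 kPa.

16 kPa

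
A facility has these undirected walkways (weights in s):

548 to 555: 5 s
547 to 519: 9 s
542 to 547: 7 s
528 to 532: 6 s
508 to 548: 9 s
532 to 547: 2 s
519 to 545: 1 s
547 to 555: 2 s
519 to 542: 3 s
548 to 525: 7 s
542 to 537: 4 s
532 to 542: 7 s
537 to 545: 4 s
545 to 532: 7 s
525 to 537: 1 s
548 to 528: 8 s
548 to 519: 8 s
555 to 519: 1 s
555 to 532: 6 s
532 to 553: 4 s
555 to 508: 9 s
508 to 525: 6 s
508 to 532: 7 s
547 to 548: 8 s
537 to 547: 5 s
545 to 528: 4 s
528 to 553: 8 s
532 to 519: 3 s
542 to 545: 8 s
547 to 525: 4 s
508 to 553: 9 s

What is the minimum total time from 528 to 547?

8 s

Candidate routes:
528 → 545 → 519 → 555 → 547: 4+1+1+2 = 8
528 → 545 → 519 → 532 → 547: 4+1+3+2 = 10
The minimum is 8 s via 528 → 545 → 519 → 555 → 547.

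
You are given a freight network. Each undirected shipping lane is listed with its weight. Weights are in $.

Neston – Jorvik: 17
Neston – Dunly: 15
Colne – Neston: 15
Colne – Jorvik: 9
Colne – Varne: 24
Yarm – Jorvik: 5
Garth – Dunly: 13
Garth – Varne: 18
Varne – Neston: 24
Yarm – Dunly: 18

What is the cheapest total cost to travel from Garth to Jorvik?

$36

Candidate routes:
Garth - Dunly - Neston - Jorvik: 13+15+17 = 45
Garth - Dunly - Yarm - Jorvik: 13+18+5 = 36
Cheapest is Garth - Dunly - Yarm - Jorvik at $36.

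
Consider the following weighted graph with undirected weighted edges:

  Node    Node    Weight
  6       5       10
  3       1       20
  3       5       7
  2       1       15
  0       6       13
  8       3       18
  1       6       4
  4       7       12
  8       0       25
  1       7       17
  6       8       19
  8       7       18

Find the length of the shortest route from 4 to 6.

Settle nodes by increasing distance from 4:
4: 0
7: 12  (via 4)
1: 29  (via 7)
8: 30  (via 7)
6: 33  (via 1)
Shortest route: 4–7–1–6 = 33.

33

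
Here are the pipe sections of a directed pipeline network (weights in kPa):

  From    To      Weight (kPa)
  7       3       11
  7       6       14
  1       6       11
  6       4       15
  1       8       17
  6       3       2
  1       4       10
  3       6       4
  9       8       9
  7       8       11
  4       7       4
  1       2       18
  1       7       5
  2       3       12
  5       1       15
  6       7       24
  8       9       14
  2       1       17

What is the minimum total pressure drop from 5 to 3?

28 kPa

Settle nodes by increasing distance from 5:
5: 0
1: 15  (via 5)
7: 20  (via 1)
4: 25  (via 1)
6: 26  (via 1)
3: 28  (via 6)
Shortest route: 5 → 1 → 6 → 3 = 28 kPa.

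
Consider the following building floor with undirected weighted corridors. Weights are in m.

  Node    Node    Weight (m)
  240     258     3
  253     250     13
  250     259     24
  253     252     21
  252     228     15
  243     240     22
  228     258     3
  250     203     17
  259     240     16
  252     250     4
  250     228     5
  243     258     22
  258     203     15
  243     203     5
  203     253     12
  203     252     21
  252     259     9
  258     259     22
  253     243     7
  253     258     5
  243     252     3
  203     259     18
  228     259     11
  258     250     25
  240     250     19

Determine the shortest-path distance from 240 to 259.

16 m

Enumerating some paths:
240 - 258 - 228 - 250 - 252 - 259: 3+3+5+4+9 = 24
240 - 259: 16 = 16
240 - 258 - 259: 3+22 = 25
240 - 258 - 228 - 259: 3+3+11 = 17
Cheapest is 240 - 259 at 16 m.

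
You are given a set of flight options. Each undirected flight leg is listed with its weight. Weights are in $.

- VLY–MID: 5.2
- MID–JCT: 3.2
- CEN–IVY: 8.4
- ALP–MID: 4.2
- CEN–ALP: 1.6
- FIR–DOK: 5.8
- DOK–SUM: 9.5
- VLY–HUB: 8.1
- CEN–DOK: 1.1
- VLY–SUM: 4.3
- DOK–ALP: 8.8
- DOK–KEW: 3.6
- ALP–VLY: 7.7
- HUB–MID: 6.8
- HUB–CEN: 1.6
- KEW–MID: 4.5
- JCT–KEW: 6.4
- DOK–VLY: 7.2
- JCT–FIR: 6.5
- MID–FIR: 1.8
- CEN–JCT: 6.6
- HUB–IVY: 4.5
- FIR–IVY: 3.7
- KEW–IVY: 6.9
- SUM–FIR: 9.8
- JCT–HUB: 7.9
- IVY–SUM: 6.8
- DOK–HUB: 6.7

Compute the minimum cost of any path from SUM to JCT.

$12.7

Enumerating some paths:
SUM → VLY → MID → JCT: 4.3+5.2+3.2 = 12.7
SUM → FIR → MID → JCT: 9.8+1.8+3.2 = 14.8
SUM → IVY → FIR → MID → JCT: 6.8+3.7+1.8+3.2 = 15.5
The minimum is $12.7 via SUM → VLY → MID → JCT.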